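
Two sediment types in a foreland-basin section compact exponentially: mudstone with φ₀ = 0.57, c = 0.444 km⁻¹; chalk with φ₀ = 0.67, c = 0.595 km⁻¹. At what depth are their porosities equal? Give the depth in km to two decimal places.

1.07 km

Set φ₀ₐ e^(−cₐz) = φ₀ᵦ e^(−cᵦz) ⇒ ln(φ₀ₐ/φ₀ᵦ) = (cₐ − cᵦ)·z
z = ln(0.57/0.67) / (0.444 − 0.595) = -0.1616 / -0.151 = 1.070 km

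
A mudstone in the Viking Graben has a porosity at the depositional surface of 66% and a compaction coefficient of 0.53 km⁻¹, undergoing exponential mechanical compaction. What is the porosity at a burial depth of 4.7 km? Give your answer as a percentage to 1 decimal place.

5.5%

n = n₀·exp(−c·z) = 0.66 × exp(−0.53 × 4.7) = 0.66 × exp(−2.491)
  = 0.66 × 0.0828 = 0.0547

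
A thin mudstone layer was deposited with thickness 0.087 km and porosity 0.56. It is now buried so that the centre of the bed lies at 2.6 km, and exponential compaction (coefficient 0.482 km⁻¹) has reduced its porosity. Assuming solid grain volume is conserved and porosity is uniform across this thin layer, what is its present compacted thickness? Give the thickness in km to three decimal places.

Porosity at 2.6 km: φ = 0.56·exp(−0.482×2.6) = 0.1599
Solid-volume conservation: h(1−φ) = h₀(1−φ₀) ⇒ h = h₀·(1−φ₀)/(1−φ)
h = 0.087 × (1 − 0.56)/(1 − 0.1599) = 0.087 × 0.5238 = 0.0456 km

0.046 km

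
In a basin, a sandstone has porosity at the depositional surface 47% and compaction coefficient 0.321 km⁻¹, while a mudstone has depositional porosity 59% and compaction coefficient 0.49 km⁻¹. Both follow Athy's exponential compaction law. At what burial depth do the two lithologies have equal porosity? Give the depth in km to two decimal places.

Set φ₀ₐ e^(−kₐZ) = φ₀ᵦ e^(−kᵦZ) ⇒ ln(φ₀ₐ/φ₀ᵦ) = (kₐ − kᵦ)·Z
Z = ln(0.47/0.59) / (0.321 − 0.49) = -0.2274 / -0.169 = 1.346 km

1.35 km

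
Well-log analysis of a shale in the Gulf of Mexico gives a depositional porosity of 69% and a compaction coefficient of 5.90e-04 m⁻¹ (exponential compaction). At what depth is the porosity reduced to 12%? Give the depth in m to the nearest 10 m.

Working in km (1 km = 1000 m; k in km⁻¹ = k in m⁻¹ × 1000):
Invert Athy's law: z = ln(φ₀/φ) / k
z = ln(0.69/0.12) / 0.59 = ln(5.75) / 0.59 = 1.7492 / 0.59 = 2.965 km

2960 m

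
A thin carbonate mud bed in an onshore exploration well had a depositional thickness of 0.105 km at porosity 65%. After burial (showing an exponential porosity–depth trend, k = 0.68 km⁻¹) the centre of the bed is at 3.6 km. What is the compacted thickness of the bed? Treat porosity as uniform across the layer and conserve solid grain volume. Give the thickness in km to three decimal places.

Porosity at 3.6 km: phi = 0.65·exp(−0.68×3.6) = 0.0562
Solid-volume conservation: h(1−phi) = h₀(1−phi₀) ⇒ h = h₀·(1−phi₀)/(1−phi)
h = 0.105 × (1 − 0.65)/(1 − 0.0562) = 0.105 × 0.3708 = 0.0389 km

0.039 km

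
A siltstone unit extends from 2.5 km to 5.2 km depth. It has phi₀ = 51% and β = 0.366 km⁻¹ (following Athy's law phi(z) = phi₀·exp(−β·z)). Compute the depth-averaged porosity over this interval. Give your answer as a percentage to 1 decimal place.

⟨phi⟩ = (1/(z₂−z₁)) ∫ phi₀ e^(−βz) dz = phi₀·(e^(−β·z₁) − e^(−β·z₂)) / (β·(z₂−z₁))
e^(−0.366×2.5) = 0.4005; e^(−0.366×5.2) = 0.1491
⟨phi⟩ = 0.51 × (0.4005 − 0.1491) / (0.366 × 2.7) = 0.51 × 0.2544 = 0.1298

13.0%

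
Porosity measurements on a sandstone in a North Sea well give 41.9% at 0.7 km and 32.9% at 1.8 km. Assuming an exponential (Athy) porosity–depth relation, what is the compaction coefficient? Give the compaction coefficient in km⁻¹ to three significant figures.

Athy: φ(z) = φ₀ e^(−βz) ⇒ φ₁/φ₂ = e^{β(z₂−z₁)} ⇒ β = ln(φ₁/φ₂)/(z₂−z₁)
β = ln(0.419/0.329) / (1.8 − 0.7) = ln(1.274) / 1.1 = 0.2418 / 1.1 = 0.2198 km⁻¹

0.220 km⁻¹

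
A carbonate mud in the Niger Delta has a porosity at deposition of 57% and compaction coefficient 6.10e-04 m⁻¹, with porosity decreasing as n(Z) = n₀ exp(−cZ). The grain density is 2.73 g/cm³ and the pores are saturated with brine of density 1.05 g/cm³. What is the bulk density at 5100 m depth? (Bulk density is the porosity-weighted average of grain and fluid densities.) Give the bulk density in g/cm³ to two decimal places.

2.69 g/cm³

Working in km (1 km = 1000 m; c in km⁻¹ = c in m⁻¹ × 1000):
Porosity at depth: n = 0.57·exp(−0.61×5.1) = 0.57×0.0446 = 0.0254
Bulk density: ρ_b = (1−n)ρ_g + n·ρ_f = 0.9746×2.73 + 0.0254×1.05
       = 2.661 + 0.027 = 2.687 g/cm³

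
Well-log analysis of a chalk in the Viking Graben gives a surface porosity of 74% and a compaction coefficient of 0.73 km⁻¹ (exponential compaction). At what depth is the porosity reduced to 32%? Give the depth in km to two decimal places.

Invert Athy's law: z = ln(n₀/n) / k
z = ln(0.74/0.32) / 0.73 = ln(2.312) / 0.73 = 0.8383 / 0.73 = 1.148 km

1.15 km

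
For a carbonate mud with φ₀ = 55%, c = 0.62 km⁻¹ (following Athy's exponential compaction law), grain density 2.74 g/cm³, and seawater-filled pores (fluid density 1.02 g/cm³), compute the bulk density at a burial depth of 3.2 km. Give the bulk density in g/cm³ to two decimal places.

2.61 g/cm³

Porosity at depth: φ = 0.55·exp(−0.62×3.2) = 0.55×0.1375 = 0.0756
Bulk density: ρ_b = (1−φ)ρ_g + φ·ρ_f = 0.9244×2.74 + 0.0756×1.02
       = 2.533 + 0.077 = 2.610 g/cm³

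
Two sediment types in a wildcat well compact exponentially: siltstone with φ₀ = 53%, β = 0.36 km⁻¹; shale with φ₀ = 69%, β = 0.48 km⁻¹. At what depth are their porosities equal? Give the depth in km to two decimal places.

2.20 km

Set φ₀ₐ e^(−βₐd) = φ₀ᵦ e^(−βᵦd) ⇒ ln(φ₀ₐ/φ₀ᵦ) = (βₐ − βᵦ)·d
d = ln(0.53/0.69) / (0.36 − 0.48) = -0.2638 / -0.12 = 2.198 km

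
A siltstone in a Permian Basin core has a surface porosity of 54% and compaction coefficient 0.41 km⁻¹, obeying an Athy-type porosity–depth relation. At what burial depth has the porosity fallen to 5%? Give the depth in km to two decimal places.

5.80 km

Invert Athy's law: d = ln(phi₀/phi) / β
d = ln(0.54/0.05) / 0.41 = ln(10.8) / 0.41 = 2.3795 / 0.41 = 5.804 km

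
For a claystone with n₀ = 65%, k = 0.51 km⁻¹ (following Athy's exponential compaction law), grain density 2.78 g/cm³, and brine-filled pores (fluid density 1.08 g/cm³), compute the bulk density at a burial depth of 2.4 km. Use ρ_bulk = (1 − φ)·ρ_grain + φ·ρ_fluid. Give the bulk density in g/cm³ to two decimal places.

2.46 g/cm³

Porosity at depth: n = 0.65·exp(−0.51×2.4) = 0.65×0.2941 = 0.1911
Bulk density: ρ_b = (1−n)ρ_g + n·ρ_f = 0.8089×2.78 + 0.1911×1.08
       = 2.249 + 0.206 = 2.455 g/cm³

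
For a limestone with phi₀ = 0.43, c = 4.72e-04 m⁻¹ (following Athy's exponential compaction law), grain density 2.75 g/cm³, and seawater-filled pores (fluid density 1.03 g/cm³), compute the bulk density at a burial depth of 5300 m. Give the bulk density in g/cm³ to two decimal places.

Working in km (1 km = 1000 m; c in km⁻¹ = c in m⁻¹ × 1000):
Porosity at depth: phi = 0.43·exp(−0.472×5.3) = 0.43×0.0820 = 0.0352
Bulk density: ρ_b = (1−phi)ρ_g + phi·ρ_f = 0.9648×2.75 + 0.0352×1.03
       = 2.653 + 0.036 = 2.689 g/cm³

2.69 g/cm³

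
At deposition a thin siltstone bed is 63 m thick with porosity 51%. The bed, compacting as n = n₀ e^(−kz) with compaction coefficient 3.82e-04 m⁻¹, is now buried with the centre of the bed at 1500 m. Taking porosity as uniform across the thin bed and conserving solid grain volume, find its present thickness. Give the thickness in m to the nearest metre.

43 m

Working in km (1 km = 1000 m; k in km⁻¹ = k in m⁻¹ × 1000):
Porosity at 1.5 km: n = 0.51·exp(−0.382×1.5) = 0.2876
Solid-volume conservation: h(1−n) = h₀(1−n₀) ⇒ h = h₀·(1−n₀)/(1−n)
h = 0.063 × (1 − 0.51)/(1 − 0.2876) = 0.063 × 0.6878 = 0.0433 km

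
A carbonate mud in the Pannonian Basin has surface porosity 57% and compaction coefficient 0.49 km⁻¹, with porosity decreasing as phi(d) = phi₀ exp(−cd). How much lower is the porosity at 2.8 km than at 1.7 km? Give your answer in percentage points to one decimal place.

phi(1.7) = 0.57·e^(−0.49×1.7) = 0.2478
phi(2.8) = 0.57·e^(−0.49×2.8) = 0.1446
Δphi = 0.2478 − 0.1446 = 0.1033

10.3 percentage points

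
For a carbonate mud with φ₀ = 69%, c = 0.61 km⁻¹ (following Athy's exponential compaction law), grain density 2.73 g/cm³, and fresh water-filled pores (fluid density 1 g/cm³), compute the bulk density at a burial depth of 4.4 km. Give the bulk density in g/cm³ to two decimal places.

2.65 g/cm³

Porosity at depth: φ = 0.69·exp(−0.61×4.4) = 0.69×0.0683 = 0.0471
Bulk density: ρ_b = (1−φ)ρ_g + φ·ρ_f = 0.9529×2.73 + 0.0471×1
       = 2.601 + 0.047 = 2.648 g/cm³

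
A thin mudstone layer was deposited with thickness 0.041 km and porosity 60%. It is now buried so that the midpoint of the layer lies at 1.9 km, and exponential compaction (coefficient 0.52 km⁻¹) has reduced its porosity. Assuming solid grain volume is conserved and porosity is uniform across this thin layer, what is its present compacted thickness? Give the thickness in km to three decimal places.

Porosity at 1.9 km: φ = 0.6·exp(−0.52×1.9) = 0.2234
Solid-volume conservation: h(1−φ) = h₀(1−φ₀) ⇒ h = h₀·(1−φ₀)/(1−φ)
h = 0.041 × (1 − 0.6)/(1 − 0.2234) = 0.041 × 0.5151 = 0.0211 km

0.021 km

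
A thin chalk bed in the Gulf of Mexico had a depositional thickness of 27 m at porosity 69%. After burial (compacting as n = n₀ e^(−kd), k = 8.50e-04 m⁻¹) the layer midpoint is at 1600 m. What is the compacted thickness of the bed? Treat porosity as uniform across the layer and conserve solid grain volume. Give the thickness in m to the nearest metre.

Working in km (1 km = 1000 m; k in km⁻¹ = k in m⁻¹ × 1000):
Porosity at 1.6 km: n = 0.69·exp(−0.85×1.6) = 0.1771
Solid-volume conservation: h(1−n) = h₀(1−n₀) ⇒ h = h₀·(1−n₀)/(1−n)
h = 0.027 × (1 − 0.69)/(1 − 0.1771) = 0.027 × 0.3767 = 0.0102 km

10 m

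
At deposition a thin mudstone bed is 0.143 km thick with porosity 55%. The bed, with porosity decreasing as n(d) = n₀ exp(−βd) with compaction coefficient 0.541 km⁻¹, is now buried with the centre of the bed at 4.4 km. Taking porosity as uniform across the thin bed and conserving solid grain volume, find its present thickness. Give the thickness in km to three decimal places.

Porosity at 4.4 km: n = 0.55·exp(−0.541×4.4) = 0.0509
Solid-volume conservation: h(1−n) = h₀(1−n₀) ⇒ h = h₀·(1−n₀)/(1−n)
h = 0.143 × (1 − 0.55)/(1 − 0.0509) = 0.143 × 0.4741 = 0.0678 km

0.068 km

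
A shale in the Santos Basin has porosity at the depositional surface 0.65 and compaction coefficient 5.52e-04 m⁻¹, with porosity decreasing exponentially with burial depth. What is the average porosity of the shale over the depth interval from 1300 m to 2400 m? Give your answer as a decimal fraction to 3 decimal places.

Working in km (1 km = 1000 m; c in km⁻¹ = c in m⁻¹ × 1000):
⟨φ⟩ = (1/(d₂−d₁)) ∫ φ₀ e^(−cd) dd = φ₀·(e^(−c·d₁) − e^(−c·d₂)) / (c·(d₂−d₁))
e^(−0.552×1.3) = 0.4879; e^(−0.552×2.4) = 0.2659
⟨φ⟩ = 0.65 × (0.4879 − 0.2659) / (0.552 × 1.1) = 0.65 × 0.3657 = 0.2377

0.238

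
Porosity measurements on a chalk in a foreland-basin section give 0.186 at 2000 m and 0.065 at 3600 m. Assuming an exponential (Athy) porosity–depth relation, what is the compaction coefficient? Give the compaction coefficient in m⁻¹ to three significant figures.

0.000657 m⁻¹

Working in km (1 km = 1000 m; β in km⁻¹ = β in m⁻¹ × 1000):
Athy: n(Z) = n₀ e^(−βZ) ⇒ n₁/n₂ = e^{β(Z₂−Z₁)} ⇒ β = ln(n₁/n₂)/(Z₂−Z₁)
β = ln(0.186/0.065) / (3.6 − 2) = ln(2.862) / 1.6 = 1.0514 / 1.6 = 0.6571 km⁻¹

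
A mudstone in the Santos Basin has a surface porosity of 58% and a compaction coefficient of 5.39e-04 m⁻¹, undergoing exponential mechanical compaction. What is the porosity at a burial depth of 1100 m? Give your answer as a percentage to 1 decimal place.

32.1%

Working in km (1 km = 1000 m; k in km⁻¹ = k in m⁻¹ × 1000):
n = n₀·exp(−k·z) = 0.58 × exp(−0.539 × 1.1) = 0.58 × exp(−0.5929)
  = 0.58 × 0.5527 = 0.3206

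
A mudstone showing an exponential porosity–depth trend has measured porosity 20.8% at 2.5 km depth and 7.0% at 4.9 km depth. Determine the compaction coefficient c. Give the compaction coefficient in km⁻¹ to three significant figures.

Athy: φ(Z) = φ₀ e^(−cZ) ⇒ φ₁/φ₂ = e^{c(Z₂−Z₁)} ⇒ c = ln(φ₁/φ₂)/(Z₂−Z₁)
c = ln(0.208/0.07) / (4.9 − 2.5) = ln(2.971) / 2.4 = 1.0890 / 2.4 = 0.4538 km⁻¹

0.454 km⁻¹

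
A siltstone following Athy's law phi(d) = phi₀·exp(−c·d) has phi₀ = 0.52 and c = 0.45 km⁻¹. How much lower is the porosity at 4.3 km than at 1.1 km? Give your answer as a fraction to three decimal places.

0.242

phi(1.1) = 0.52·e^(−0.45×1.1) = 0.3170
phi(4.3) = 0.52·e^(−0.45×4.3) = 0.0751
Δphi = 0.3170 − 0.0751 = 0.2419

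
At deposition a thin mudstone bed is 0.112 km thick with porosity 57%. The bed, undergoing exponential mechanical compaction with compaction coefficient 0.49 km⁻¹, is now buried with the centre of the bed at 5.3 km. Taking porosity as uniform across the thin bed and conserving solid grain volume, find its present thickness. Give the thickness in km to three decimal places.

Porosity at 5.3 km: phi = 0.57·exp(−0.49×5.3) = 0.0425
Solid-volume conservation: h(1−phi) = h₀(1−phi₀) ⇒ h = h₀·(1−phi₀)/(1−phi)
h = 0.112 × (1 − 0.57)/(1 − 0.0425) = 0.112 × 0.4491 = 0.0503 km

0.050 km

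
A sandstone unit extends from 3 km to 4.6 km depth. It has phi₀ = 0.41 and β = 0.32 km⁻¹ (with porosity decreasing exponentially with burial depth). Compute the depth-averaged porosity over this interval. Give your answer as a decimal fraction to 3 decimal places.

⟨phi⟩ = (1/(d₂−d₁)) ∫ phi₀ e^(−βd) dd = phi₀·(e^(−β·d₁) − e^(−β·d₂)) / (β·(d₂−d₁))
e^(−0.32×3) = 0.3829; e^(−0.32×4.6) = 0.2295
⟨phi⟩ = 0.41 × (0.3829 − 0.2295) / (0.32 × 1.6) = 0.41 × 0.2997 = 0.1229

0.123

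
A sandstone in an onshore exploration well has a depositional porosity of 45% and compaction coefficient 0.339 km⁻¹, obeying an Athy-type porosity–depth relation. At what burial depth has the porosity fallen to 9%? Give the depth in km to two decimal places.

Invert Athy's law: Z = ln(phi₀/phi) / k
Z = ln(0.45/0.09) / 0.339 = ln(5) / 0.339 = 1.6094 / 0.339 = 4.748 km

4.75 km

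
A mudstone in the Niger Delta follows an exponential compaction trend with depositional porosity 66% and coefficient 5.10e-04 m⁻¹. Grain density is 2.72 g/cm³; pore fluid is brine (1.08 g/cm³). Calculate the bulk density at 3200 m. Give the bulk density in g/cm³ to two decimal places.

Working in km (1 km = 1000 m; β in km⁻¹ = β in m⁻¹ × 1000):
Porosity at depth: phi = 0.66·exp(−0.51×3.2) = 0.66×0.1955 = 0.1291
Bulk density: ρ_b = (1−phi)ρ_g + phi·ρ_f = 0.8709×2.72 + 0.1291×1.08
       = 2.369 + 0.139 = 2.508 g/cm³

2.51 g/cm³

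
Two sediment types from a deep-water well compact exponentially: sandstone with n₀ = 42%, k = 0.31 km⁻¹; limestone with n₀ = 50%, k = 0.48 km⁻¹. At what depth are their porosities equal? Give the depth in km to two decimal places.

Set n₀ₐ e^(−kₐZ) = n₀ᵦ e^(−kᵦZ) ⇒ ln(n₀ₐ/n₀ᵦ) = (kₐ − kᵦ)·Z
Z = ln(0.42/0.5) / (0.31 − 0.48) = -0.1744 / -0.17 = 1.026 km

1.03 km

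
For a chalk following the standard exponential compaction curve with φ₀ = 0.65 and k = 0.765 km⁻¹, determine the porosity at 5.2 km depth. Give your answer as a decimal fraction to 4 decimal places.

φ = φ₀·exp(−k·Z) = 0.65 × exp(−0.765 × 5.2) = 0.65 × exp(−3.978)
  = 0.65 × 0.0187 = 0.0122

0.0122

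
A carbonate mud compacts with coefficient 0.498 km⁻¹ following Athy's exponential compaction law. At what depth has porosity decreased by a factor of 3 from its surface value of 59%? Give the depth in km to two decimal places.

phi/phi₀ = 1/3 ⇒ exp(−k·z) = 1/3 ⇒ z = ln(3) / k
z = 1.0986 / 0.498 = 2.206 km

2.21 km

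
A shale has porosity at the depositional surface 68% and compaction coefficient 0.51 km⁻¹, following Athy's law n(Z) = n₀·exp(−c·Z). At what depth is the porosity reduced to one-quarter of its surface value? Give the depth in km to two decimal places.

2.72 km

n/n₀ = 1/4 ⇒ exp(−c·Z) = 1/4 ⇒ Z = ln(4) / c
Z = 1.3863 / 0.51 = 2.718 km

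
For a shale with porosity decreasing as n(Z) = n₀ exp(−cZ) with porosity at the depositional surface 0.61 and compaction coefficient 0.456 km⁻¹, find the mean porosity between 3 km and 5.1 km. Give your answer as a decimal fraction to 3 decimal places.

⟨n⟩ = (1/(Z₂−Z₁)) ∫ n₀ e^(−cZ) dZ = n₀·(e^(−c·Z₁) − e^(−c·Z₂)) / (c·(Z₂−Z₁))
e^(−0.456×3) = 0.2546; e^(−0.456×5.1) = 0.0977
⟨n⟩ = 0.61 × (0.2546 − 0.0977) / (0.456 × 2.1) = 0.61 × 0.1638 = 0.0999

0.100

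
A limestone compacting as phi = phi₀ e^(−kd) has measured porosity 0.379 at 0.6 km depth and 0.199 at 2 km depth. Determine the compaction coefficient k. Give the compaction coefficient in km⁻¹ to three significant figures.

0.460 km⁻¹

Athy: phi(d) = phi₀ e^(−kd) ⇒ phi₁/phi₂ = e^{k(d₂−d₁)} ⇒ k = ln(phi₁/phi₂)/(d₂−d₁)
k = ln(0.379/0.199) / (2 − 0.6) = ln(1.905) / 1.4 = 0.6442 / 1.4 = 0.4602 km⁻¹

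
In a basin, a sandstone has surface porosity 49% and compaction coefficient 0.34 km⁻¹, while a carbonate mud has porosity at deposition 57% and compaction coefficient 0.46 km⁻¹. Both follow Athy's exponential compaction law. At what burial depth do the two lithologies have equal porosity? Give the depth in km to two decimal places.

1.26 km

Set phi₀ₐ e^(−kₐz) = phi₀ᵦ e^(−kᵦz) ⇒ ln(phi₀ₐ/phi₀ᵦ) = (kₐ − kᵦ)·z
z = ln(0.49/0.57) / (0.34 − 0.46) = -0.1512 / -0.12 = 1.260 km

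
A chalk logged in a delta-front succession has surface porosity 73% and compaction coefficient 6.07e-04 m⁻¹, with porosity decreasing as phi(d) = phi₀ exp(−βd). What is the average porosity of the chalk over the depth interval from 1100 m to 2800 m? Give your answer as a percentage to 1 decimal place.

23.4%

Working in km (1 km = 1000 m; β in km⁻¹ = β in m⁻¹ × 1000):
⟨phi⟩ = (1/(d₂−d₁)) ∫ phi₀ e^(−βd) dd = phi₀·(e^(−β·d₁) − e^(−β·d₂)) / (β·(d₂−d₁))
e^(−0.607×1.1) = 0.5129; e^(−0.607×2.8) = 0.1828
⟨phi⟩ = 0.73 × (0.5129 − 0.1828) / (0.607 × 1.7) = 0.73 × 0.3199 = 0.2335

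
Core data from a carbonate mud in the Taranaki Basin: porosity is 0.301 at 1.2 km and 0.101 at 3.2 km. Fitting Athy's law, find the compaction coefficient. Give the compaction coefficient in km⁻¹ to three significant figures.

0.546 km⁻¹

Athy: phi(d) = phi₀ e^(−cd) ⇒ phi₁/phi₂ = e^{c(d₂−d₁)} ⇒ c = ln(phi₁/phi₂)/(d₂−d₁)
c = ln(0.301/0.101) / (3.2 − 1.2) = ln(2.98) / 2 = 1.0920 / 2 = 0.546 km⁻¹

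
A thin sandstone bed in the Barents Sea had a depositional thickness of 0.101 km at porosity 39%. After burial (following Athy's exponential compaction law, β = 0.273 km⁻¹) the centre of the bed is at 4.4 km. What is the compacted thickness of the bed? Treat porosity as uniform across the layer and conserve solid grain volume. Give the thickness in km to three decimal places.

0.070 km

Porosity at 4.4 km: n = 0.39·exp(−0.273×4.4) = 0.1173
Solid-volume conservation: h(1−n) = h₀(1−n₀) ⇒ h = h₀·(1−n₀)/(1−n)
h = 0.101 × (1 − 0.39)/(1 − 0.1173) = 0.101 × 0.6911 = 0.0698 km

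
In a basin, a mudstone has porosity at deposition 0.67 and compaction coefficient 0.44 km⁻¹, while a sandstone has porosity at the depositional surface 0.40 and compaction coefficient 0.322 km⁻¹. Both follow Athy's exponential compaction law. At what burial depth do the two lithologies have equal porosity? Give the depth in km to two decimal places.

Set phi₀ₐ e^(−cₐZ) = phi₀ᵦ e^(−cᵦZ) ⇒ ln(phi₀ₐ/phi₀ᵦ) = (cₐ − cᵦ)·Z
Z = ln(0.67/0.4) / (0.44 − 0.322) = 0.5158 / 0.118 = 4.371 km

4.37 km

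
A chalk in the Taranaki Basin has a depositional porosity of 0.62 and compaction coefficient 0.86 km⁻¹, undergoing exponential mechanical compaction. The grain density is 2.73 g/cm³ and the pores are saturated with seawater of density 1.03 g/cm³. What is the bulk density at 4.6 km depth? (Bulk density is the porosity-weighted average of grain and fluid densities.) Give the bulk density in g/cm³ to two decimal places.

Porosity at depth: phi = 0.62·exp(−0.86×4.6) = 0.62×0.0191 = 0.0119
Bulk density: ρ_b = (1−phi)ρ_g + phi·ρ_f = 0.9881×2.73 + 0.0119×1.03
       = 2.698 + 0.012 = 2.710 g/cm³

2.71 g/cm³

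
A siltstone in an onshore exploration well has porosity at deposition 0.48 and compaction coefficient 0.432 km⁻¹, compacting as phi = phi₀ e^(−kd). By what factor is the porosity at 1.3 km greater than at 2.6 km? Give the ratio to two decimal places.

1.75

phi(d₁)/phi(d₂) = e^(−k·d₁)/e^(−k·d₂) = e^{k(d₂−d₁)}
= exp(0.432 × 1.3) = exp(0.5616) = 1.7535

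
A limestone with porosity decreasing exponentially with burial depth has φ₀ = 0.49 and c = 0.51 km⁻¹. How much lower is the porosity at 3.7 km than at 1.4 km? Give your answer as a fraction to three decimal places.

φ(1.4) = 0.49·e^(−0.51×1.4) = 0.2399
φ(3.7) = 0.49·e^(−0.51×3.7) = 0.0742
Δφ = 0.2399 − 0.0742 = 0.1657

0.166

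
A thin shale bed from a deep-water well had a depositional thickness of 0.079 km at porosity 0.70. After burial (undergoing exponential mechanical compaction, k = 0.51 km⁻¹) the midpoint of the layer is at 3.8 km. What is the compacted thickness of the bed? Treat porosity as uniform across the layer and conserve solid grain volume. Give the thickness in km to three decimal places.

0.026 km

Porosity at 3.8 km: phi = 0.7·exp(−0.51×3.8) = 0.1008
Solid-volume conservation: h(1−phi) = h₀(1−phi₀) ⇒ h = h₀·(1−phi₀)/(1−phi)
h = 0.079 × (1 − 0.7)/(1 − 0.1008) = 0.079 × 0.3336 = 0.0264 km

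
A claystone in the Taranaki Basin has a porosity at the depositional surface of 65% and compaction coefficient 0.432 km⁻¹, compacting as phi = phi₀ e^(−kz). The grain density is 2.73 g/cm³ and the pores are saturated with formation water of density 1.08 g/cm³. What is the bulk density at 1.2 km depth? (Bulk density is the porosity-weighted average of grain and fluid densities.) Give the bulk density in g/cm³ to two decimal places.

Porosity at depth: phi = 0.65·exp(−0.432×1.2) = 0.65×0.5955 = 0.3871
Bulk density: ρ_b = (1−phi)ρ_g + phi·ρ_f = 0.6129×2.73 + 0.3871×1.08
       = 1.673 + 0.418 = 2.091 g/cm³

2.09 g/cm³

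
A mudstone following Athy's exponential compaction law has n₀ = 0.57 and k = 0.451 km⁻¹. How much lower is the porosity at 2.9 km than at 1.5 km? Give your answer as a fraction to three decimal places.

n(1.5) = 0.57·e^(−0.451×1.5) = 0.2898
n(2.9) = 0.57·e^(−0.451×2.9) = 0.1541
Δn = 0.2898 − 0.1541 = 0.1357

0.136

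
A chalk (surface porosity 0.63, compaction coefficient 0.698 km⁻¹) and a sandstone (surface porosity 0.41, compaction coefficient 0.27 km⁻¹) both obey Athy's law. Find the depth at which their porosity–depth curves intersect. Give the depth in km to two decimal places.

1.00 km

Set φ₀ₐ e^(−cₐZ) = φ₀ᵦ e^(−cᵦZ) ⇒ ln(φ₀ₐ/φ₀ᵦ) = (cₐ − cᵦ)·Z
Z = ln(0.63/0.41) / (0.698 − 0.27) = 0.4296 / 0.428 = 1.004 km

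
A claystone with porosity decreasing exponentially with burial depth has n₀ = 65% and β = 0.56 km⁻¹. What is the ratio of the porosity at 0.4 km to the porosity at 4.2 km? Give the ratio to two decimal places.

n(z₁)/n(z₂) = e^(−β·z₁)/e^(−β·z₂) = e^{β(z₂−z₁)}
= exp(0.56 × 3.8) = exp(2.128) = 8.3981

8.40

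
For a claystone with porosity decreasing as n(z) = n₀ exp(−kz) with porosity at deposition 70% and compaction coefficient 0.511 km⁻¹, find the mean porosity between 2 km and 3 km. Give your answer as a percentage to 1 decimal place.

19.7%

⟨n⟩ = (1/(z₂−z₁)) ∫ n₀ e^(−kz) dz = n₀·(e^(−k·z₁) − e^(−k·z₂)) / (k·(z₂−z₁))
e^(−0.511×2) = 0.3599; e^(−0.511×3) = 0.2159
⟨n⟩ = 0.7 × (0.3599 − 0.2159) / (0.511 × 1) = 0.7 × 0.2818 = 0.1972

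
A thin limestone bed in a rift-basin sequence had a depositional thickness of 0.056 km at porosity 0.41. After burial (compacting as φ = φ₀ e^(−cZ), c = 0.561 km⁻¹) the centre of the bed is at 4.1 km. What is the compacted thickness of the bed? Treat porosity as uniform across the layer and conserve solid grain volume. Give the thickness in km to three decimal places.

0.034 km

Porosity at 4.1 km: φ = 0.41·exp(−0.561×4.1) = 0.0411
Solid-volume conservation: h(1−φ) = h₀(1−φ₀) ⇒ h = h₀·(1−φ₀)/(1−φ)
h = 0.056 × (1 − 0.41)/(1 − 0.0411) = 0.056 × 0.6153 = 0.0345 km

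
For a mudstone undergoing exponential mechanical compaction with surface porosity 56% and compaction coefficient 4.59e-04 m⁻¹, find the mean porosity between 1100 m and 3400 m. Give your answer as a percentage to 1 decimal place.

20.9%

Working in km (1 km = 1000 m; β in km⁻¹ = β in m⁻¹ × 1000):
⟨φ⟩ = (1/(Z₂−Z₁)) ∫ φ₀ e^(−βZ) dZ = φ₀·(e^(−β·Z₁) − e^(−β·Z₂)) / (β·(Z₂−Z₁))
e^(−0.459×1.1) = 0.6036; e^(−0.459×3.4) = 0.2100
⟨φ⟩ = 0.56 × (0.6036 − 0.2100) / (0.459 × 2.3) = 0.56 × 0.3728 = 0.2088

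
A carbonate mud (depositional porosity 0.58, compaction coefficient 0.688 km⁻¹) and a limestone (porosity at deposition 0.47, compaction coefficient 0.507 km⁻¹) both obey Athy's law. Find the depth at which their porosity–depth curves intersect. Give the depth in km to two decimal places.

Set φ₀ₐ e^(−cₐz) = φ₀ᵦ e^(−cᵦz) ⇒ ln(φ₀ₐ/φ₀ᵦ) = (cₐ − cᵦ)·z
z = ln(0.58/0.47) / (0.688 − 0.507) = 0.2103 / 0.181 = 1.162 km

1.16 km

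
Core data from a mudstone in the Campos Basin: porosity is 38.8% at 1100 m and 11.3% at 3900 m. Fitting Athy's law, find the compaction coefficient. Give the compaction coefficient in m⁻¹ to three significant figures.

Working in km (1 km = 1000 m; β in km⁻¹ = β in m⁻¹ × 1000):
Athy: φ(Z) = φ₀ e^(−βZ) ⇒ φ₁/φ₂ = e^{β(Z₂−Z₁)} ⇒ β = ln(φ₁/φ₂)/(Z₂−Z₁)
β = ln(0.388/0.113) / (3.9 − 1.1) = ln(3.434) / 2.8 = 1.2336 / 2.8 = 0.4406 km⁻¹

0.000441 m⁻¹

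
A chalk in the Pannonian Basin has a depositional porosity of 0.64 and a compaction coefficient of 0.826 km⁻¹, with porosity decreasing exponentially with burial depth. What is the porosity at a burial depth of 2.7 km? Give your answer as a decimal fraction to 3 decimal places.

0.069

n = n₀·exp(−k·d) = 0.64 × exp(−0.826 × 2.7) = 0.64 × exp(−2.23)
  = 0.64 × 0.1075 = 0.0688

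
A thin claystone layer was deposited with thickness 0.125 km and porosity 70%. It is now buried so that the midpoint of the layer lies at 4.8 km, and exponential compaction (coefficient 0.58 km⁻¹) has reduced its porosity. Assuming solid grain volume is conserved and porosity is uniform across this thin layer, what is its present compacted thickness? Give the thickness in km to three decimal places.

0.039 km

Porosity at 4.8 km: phi = 0.7·exp(−0.58×4.8) = 0.0433
Solid-volume conservation: h(1−phi) = h₀(1−phi₀) ⇒ h = h₀·(1−phi₀)/(1−phi)
h = 0.125 × (1 − 0.7)/(1 − 0.0433) = 0.125 × 0.3136 = 0.0392 km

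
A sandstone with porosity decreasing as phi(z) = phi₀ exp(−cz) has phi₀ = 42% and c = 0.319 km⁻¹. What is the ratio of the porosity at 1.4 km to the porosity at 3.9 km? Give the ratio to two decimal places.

phi(z₁)/phi(z₂) = e^(−c·z₁)/e^(−c·z₂) = e^{c(z₂−z₁)}
= exp(0.319 × 2.5) = exp(0.7975) = 2.2200

2.22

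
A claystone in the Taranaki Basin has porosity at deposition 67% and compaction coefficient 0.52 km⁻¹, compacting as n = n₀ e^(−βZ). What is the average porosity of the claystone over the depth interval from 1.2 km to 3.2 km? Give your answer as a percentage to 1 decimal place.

22.3%

⟨n⟩ = (1/(Z₂−Z₁)) ∫ n₀ e^(−βZ) dZ = n₀·(e^(−β·Z₁) − e^(−β·Z₂)) / (β·(Z₂−Z₁))
e^(−0.52×1.2) = 0.5358; e^(−0.52×3.2) = 0.1894
⟨n⟩ = 0.67 × (0.5358 − 0.1894) / (0.52 × 2) = 0.67 × 0.3331 = 0.2232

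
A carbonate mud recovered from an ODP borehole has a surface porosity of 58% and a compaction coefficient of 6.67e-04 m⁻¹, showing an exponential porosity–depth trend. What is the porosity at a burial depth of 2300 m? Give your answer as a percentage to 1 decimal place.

Working in km (1 km = 1000 m; c in km⁻¹ = c in m⁻¹ × 1000):
phi = phi₀·exp(−c·Z) = 0.58 × exp(−0.667 × 2.3) = 0.58 × exp(−1.534)
  = 0.58 × 0.2156 = 0.1251

12.5%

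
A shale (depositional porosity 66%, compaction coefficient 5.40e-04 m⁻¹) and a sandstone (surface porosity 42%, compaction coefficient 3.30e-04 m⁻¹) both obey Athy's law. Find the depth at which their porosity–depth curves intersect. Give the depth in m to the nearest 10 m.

2150 m

Working in km (1 km = 1000 m; c in km⁻¹ = c in m⁻¹ × 1000):
Set φ₀ₐ e^(−cₐz) = φ₀ᵦ e^(−cᵦz) ⇒ ln(φ₀ₐ/φ₀ᵦ) = (cₐ − cᵦ)·z
z = ln(0.66/0.42) / (0.54 − 0.33) = 0.4520 / 0.21 = 2.152 km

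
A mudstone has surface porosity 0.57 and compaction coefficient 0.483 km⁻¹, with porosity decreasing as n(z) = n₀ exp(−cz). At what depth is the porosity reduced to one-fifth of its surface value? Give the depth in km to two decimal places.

3.33 km

n/n₀ = 1/5 ⇒ exp(−c·z) = 1/5 ⇒ z = ln(5) / c
z = 1.6094 / 0.483 = 3.332 km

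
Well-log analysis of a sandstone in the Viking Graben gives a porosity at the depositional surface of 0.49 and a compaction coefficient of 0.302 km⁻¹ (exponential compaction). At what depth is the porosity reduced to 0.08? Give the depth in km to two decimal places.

6.00 km

Invert Athy's law: Z = ln(phi₀/phi) / β
Z = ln(0.49/0.08) / 0.302 = ln(6.125) / 0.302 = 1.8124 / 0.302 = 6.001 km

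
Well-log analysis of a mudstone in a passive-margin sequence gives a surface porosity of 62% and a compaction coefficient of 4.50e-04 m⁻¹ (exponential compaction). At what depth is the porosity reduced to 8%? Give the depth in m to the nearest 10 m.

Working in km (1 km = 1000 m; k in km⁻¹ = k in m⁻¹ × 1000):
Invert Athy's law: z = ln(φ₀/φ) / k
z = ln(0.62/0.08) / 0.45 = ln(7.75) / 0.45 = 2.0477 / 0.45 = 4.550 km

4550 m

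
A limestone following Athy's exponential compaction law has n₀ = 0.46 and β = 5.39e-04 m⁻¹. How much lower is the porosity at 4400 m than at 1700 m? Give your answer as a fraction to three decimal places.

0.141

Working in km (1 km = 1000 m; β in km⁻¹ = β in m⁻¹ × 1000):
n(1.7) = 0.46·e^(−0.539×1.7) = 0.1840
n(4.4) = 0.46·e^(−0.539×4.4) = 0.0429
Δn = 0.1840 − 0.0429 = 0.1411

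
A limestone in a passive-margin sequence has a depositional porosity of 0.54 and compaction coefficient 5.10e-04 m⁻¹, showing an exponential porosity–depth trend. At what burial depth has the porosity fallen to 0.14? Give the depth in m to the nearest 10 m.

Working in km (1 km = 1000 m; β in km⁻¹ = β in m⁻¹ × 1000):
Invert Athy's law: z = ln(phi₀/phi) / β
z = ln(0.54/0.14) / 0.51 = ln(3.857) / 0.51 = 1.3499 / 0.51 = 2.647 km

2650 m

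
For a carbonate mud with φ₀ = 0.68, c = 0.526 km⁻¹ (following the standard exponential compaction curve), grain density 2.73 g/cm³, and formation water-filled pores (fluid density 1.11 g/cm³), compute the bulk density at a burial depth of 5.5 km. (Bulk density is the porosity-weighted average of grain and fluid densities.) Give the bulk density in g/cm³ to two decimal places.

Porosity at depth: φ = 0.68·exp(−0.526×5.5) = 0.68×0.0554 = 0.0377
Bulk density: ρ_b = (1−φ)ρ_g + φ·ρ_f = 0.9623×2.73 + 0.0377×1.11
       = 2.627 + 0.042 = 2.669 g/cm³

2.67 g/cm³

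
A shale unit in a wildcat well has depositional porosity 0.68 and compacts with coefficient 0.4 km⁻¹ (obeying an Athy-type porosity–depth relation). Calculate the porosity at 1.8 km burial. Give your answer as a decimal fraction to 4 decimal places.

phi = phi₀·exp(−c·d) = 0.68 × exp(−0.4 × 1.8) = 0.68 × exp(−0.72)
  = 0.68 × 0.4868 = 0.3310

0.3310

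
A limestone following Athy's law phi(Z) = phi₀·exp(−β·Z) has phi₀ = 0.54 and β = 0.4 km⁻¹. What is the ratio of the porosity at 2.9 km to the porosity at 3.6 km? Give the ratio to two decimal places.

1.32

phi(Z₁)/phi(Z₂) = e^(−β·Z₁)/e^(−β·Z₂) = e^{β(Z₂−Z₁)}
= exp(0.4 × 0.7) = exp(0.28) = 1.3231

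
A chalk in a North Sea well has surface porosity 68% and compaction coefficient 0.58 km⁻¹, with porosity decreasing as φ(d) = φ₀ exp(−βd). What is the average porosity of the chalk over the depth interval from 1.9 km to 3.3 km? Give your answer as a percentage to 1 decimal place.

⟨φ⟩ = (1/(d₂−d₁)) ∫ φ₀ e^(−βd) dd = φ₀·(e^(−β·d₁) − e^(−β·d₂)) / (β·(d₂−d₁))
e^(−0.58×1.9) = 0.3322; e^(−0.58×3.3) = 0.1475
⟨φ⟩ = 0.68 × (0.3322 − 0.1475) / (0.58 × 1.4) = 0.68 × 0.2275 = 0.1547

15.5%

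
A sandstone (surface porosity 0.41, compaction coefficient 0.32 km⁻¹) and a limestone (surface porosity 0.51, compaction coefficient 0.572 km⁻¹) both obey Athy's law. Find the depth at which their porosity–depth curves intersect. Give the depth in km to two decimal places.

Set φ₀ₐ e^(−kₐZ) = φ₀ᵦ e^(−kᵦZ) ⇒ ln(φ₀ₐ/φ₀ᵦ) = (kₐ − kᵦ)·Z
Z = ln(0.41/0.51) / (0.32 − 0.572) = -0.2183 / -0.252 = 0.866 km

0.87 km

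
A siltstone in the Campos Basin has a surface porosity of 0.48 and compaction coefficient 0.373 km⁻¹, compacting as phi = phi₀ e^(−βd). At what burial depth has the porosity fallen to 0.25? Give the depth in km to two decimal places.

Invert Athy's law: d = ln(phi₀/phi) / β
d = ln(0.48/0.25) / 0.373 = ln(1.92) / 0.373 = 0.6523 / 0.373 = 1.749 km

1.75 km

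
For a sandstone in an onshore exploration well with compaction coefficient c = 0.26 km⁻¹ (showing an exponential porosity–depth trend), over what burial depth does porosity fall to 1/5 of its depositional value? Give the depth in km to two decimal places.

6.19 km

n/n₀ = 1/5 ⇒ exp(−c·z) = 1/5 ⇒ z = ln(5) / c
z = 1.6094 / 0.26 = 6.190 km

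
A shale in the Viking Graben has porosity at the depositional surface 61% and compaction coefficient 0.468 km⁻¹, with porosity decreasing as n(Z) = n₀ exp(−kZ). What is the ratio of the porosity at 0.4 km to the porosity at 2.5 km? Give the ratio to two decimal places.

n(Z₁)/n(Z₂) = e^(−k·Z₁)/e^(−k·Z₂) = e^{k(Z₂−Z₁)}
= exp(0.468 × 2.1) = exp(0.9828) = 2.6719

2.67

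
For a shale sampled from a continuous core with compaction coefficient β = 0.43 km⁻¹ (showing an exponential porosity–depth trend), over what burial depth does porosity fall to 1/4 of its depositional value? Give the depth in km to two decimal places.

n/n₀ = 1/4 ⇒ exp(−β·d) = 1/4 ⇒ d = ln(4) / β
d = 1.3863 / 0.43 = 3.224 km

3.22 km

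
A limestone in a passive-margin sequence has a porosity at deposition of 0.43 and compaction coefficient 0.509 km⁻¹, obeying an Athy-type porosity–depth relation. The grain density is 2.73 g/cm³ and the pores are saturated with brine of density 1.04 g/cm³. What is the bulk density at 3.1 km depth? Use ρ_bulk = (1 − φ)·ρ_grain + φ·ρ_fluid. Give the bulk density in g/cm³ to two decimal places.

Porosity at depth: φ = 0.43·exp(−0.509×3.1) = 0.43×0.2064 = 0.0888
Bulk density: ρ_b = (1−φ)ρ_g + φ·ρ_f = 0.9112×2.73 + 0.0888×1.04
       = 2.488 + 0.092 = 2.580 g/cm³

2.58 g/cm³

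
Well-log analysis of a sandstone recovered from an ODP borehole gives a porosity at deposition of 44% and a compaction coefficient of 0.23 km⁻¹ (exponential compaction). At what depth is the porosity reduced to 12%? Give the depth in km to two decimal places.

5.65 km

Invert Athy's law: Z = ln(n₀/n) / c
Z = ln(0.44/0.12) / 0.23 = ln(3.667) / 0.23 = 1.2993 / 0.23 = 5.649 km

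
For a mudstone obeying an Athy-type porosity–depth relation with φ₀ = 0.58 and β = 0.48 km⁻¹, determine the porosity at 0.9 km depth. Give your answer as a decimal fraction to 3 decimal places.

φ = φ₀·exp(−β·Z) = 0.58 × exp(−0.48 × 0.9) = 0.58 × exp(−0.432)
  = 0.58 × 0.6492 = 0.3765

0.377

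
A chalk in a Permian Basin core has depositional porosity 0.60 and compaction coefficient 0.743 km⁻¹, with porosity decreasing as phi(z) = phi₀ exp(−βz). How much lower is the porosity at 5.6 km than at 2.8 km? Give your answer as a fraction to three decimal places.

0.066

phi(2.8) = 0.6·e^(−0.743×2.8) = 0.0749
phi(5.6) = 0.6·e^(−0.743×5.6) = 0.0094
Δphi = 0.0749 − 0.0094 = 0.0656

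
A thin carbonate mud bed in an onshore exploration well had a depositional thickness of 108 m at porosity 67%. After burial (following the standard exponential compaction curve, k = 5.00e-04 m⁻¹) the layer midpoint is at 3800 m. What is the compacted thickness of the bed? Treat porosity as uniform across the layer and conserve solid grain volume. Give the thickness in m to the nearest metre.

Working in km (1 km = 1000 m; k in km⁻¹ = k in m⁻¹ × 1000):
Porosity at 3.8 km: φ = 0.67·exp(−0.5×3.8) = 0.1002
Solid-volume conservation: h(1−φ) = h₀(1−φ₀) ⇒ h = h₀·(1−φ₀)/(1−φ)
h = 0.108 × (1 − 0.67)/(1 − 0.1002) = 0.108 × 0.3668 = 0.0396 km

40 m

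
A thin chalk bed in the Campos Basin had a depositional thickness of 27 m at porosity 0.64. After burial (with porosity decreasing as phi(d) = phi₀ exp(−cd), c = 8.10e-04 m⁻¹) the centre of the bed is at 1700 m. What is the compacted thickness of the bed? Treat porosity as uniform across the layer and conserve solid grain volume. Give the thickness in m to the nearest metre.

12 m

Working in km (1 km = 1000 m; c in km⁻¹ = c in m⁻¹ × 1000):
Porosity at 1.7 km: phi = 0.64·exp(−0.81×1.7) = 0.1615
Solid-volume conservation: h(1−phi) = h₀(1−phi₀) ⇒ h = h₀·(1−phi₀)/(1−phi)
h = 0.027 × (1 − 0.64)/(1 − 0.1615) = 0.027 × 0.4293 = 0.0116 km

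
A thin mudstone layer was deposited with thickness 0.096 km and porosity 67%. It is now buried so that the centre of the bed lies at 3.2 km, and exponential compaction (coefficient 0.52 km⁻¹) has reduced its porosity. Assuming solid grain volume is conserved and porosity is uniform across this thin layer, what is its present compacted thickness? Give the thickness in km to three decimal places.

Porosity at 3.2 km: φ = 0.67·exp(−0.52×3.2) = 0.1269
Solid-volume conservation: h(1−φ) = h₀(1−φ₀) ⇒ h = h₀·(1−φ₀)/(1−φ)
h = 0.096 × (1 − 0.67)/(1 − 0.1269) = 0.096 × 0.3780 = 0.0363 km

0.036 km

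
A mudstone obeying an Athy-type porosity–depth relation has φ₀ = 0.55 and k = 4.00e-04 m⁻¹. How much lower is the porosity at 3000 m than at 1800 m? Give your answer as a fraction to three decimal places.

Working in km (1 km = 1000 m; k in km⁻¹ = k in m⁻¹ × 1000):
φ(1.8) = 0.55·e^(−0.4×1.8) = 0.2677
φ(3) = 0.55·e^(−0.4×3) = 0.1657
Δφ = 0.2677 − 0.1657 = 0.1021

0.102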